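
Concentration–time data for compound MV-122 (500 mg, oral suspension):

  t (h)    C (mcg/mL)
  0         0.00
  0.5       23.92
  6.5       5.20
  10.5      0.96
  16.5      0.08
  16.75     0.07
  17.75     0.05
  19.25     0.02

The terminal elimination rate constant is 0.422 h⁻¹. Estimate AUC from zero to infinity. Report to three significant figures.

AUC = 109 mcg/mL·h

Trapezoidal AUC_0→19.25:
  [0→0.5]: (0.00+23.92)/2 × 0.5 = 5.98
  [0.5→6.5]: (23.92+5.20)/2 × 6 = 87.36
  [6.5→10.5]: (5.20+0.96)/2 × 4 = 12.32
  [10.5→16.5]: (0.96+0.08)/2 × 6 = 3.12
  [16.5→16.75]: (0.08+0.07)/2 × 0.25 = 0.01875
  [16.75→17.75]: (0.07+0.05)/2 × 1 = 0.06
  [17.75→19.25]: (0.05+0.02)/2 × 1.5 = 0.0525
  Sum = 108.91125 mcg/mL·h
Extrapolated tail: C_last / k_e = 0.02 / 0.422 = 0.047
AUC_0→∞ = 108.91125 + 0.047 = 108.95825 mcg/mL·h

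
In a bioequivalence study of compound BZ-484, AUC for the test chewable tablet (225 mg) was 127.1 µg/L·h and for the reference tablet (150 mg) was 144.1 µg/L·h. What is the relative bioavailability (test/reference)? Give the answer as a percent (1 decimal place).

F_rel = (AUC_test/D_test) / (AUC_ref/D_ref)
      = (127.1/225) / (144.1/150)
      = 0.564889 / 0.960667 = 0.5880 = 58.80%

F_rel = 58.8%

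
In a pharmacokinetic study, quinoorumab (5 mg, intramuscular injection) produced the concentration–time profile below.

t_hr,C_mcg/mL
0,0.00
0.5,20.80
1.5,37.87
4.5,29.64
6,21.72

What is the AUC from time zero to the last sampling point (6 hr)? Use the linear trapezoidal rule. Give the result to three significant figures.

AUC = 174 mcg/mL·hr

Trapezoidal AUC_0→6:
  [0→0.5]: (0.00+20.80)/2 × 0.5 = 5.2
  [0.5→1.5]: (20.80+37.87)/2 × 1 = 29.335
  [1.5→4.5]: (37.87+29.64)/2 × 3 = 101.265
  [4.5→6]: (29.64+21.72)/2 × 1.5 = 38.52
  Sum = 174.32 mcg/mL·hr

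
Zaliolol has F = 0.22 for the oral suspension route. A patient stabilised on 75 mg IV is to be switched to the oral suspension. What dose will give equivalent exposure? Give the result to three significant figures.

D_oral = 341 mg

For equal systemic exposure: F × D_ev = D_iv
D_ev = D_iv / F = 75 / 0.22 = 340.909 mg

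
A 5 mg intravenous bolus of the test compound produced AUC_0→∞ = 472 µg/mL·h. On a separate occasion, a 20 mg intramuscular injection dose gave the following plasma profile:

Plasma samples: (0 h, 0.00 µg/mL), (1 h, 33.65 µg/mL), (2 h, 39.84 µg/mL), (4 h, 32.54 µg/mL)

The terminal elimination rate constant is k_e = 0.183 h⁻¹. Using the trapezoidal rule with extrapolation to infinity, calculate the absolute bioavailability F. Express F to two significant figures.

Trapezoidal AUC_0→4 (intramuscular injection):
  [0→1]: (0.00+33.65)/2 × 1 = 16.825
  [1→2]: (33.65+39.84)/2 × 1 = 36.745
  [2→4]: (39.84+32.54)/2 × 2 = 72.38
  Sum = 125.95 µg/mL·h
Tail: C_last/k_e = 32.54/0.183 = 177.814
AUC_0→∞ (intramuscular injection) = 125.95 + 177.814 = 303.764 µg/mL·h
F = (AUC_ev/D_ev)/(AUC_iv/D_iv) = (303.764/20)/(472/5) = 15.1882/94.4 = 0.1609

F = 0.16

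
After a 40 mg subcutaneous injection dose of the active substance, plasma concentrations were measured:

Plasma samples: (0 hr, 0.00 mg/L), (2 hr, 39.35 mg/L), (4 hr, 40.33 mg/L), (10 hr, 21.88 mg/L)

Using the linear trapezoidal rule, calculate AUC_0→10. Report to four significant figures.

AUC = 305.7 mg/L·hr

Trapezoidal AUC_0→10:
  [0→2]: (0.00+39.35)/2 × 2 = 39.35
  [2→4]: (39.35+40.33)/2 × 2 = 79.68
  [4→10]: (40.33+21.88)/2 × 6 = 186.63
  Sum = 305.66 mg/L·hr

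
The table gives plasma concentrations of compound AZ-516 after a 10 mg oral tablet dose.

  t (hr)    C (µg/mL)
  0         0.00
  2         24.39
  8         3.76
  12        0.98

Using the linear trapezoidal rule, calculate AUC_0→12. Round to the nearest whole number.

AUC = 118 µg/mL·hr

Trapezoidal AUC_0→12:
  [0→2]: (0.00+24.39)/2 × 2 = 24.39
  [2→8]: (24.39+3.76)/2 × 6 = 84.45
  [8→12]: (3.76+0.98)/2 × 4 = 9.48
  Sum = 118.32 µg/mL·hr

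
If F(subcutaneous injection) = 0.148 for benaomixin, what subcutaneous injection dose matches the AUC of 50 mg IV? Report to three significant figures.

D_subcutaneous = 338 mg

For equal systemic exposure: F × D_ev = D_iv
D_ev = D_iv / F = 50 / 0.148 = 337.838 mg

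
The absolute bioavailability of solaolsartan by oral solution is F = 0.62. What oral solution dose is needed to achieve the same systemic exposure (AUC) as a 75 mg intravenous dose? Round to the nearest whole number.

D_oral = 121 mg

For equal systemic exposure: F × D_ev = D_iv
D_ev = D_iv / F = 75 / 0.62 = 120.968 mg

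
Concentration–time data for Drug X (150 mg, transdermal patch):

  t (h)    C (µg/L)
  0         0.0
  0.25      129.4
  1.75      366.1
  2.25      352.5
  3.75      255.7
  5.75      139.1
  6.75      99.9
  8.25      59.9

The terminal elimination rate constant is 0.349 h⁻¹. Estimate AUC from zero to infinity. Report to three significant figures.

Trapezoidal AUC_0→8.25:
  [0→0.25]: (0.0+129.4)/2 × 0.25 = 16.175
  [0.25→1.75]: (129.4+366.1)/2 × 1.5 = 371.625
  [1.75→2.25]: (366.1+352.5)/2 × 0.5 = 179.65
  [2.25→3.75]: (352.5+255.7)/2 × 1.5 = 456.15
  [3.75→5.75]: (255.7+139.1)/2 × 2 = 394.8
  [5.75→6.75]: (139.1+99.9)/2 × 1 = 119.5
  [6.75→8.25]: (99.9+59.9)/2 × 1.5 = 119.85
  Sum = 1657.75 µg/L·h
Extrapolated tail: C_last / k_e = 59.9 / 0.349 = 171.633
AUC_0→∞ = 1657.75 + 171.633 = 1829.383 µg/L·h

AUC = 1830 µg/L·h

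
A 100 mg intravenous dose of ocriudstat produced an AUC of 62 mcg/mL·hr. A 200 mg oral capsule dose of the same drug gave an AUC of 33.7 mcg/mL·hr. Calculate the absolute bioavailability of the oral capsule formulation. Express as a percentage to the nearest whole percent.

F = 27%

F = (AUC_ev / D_ev) / (AUC_iv / D_iv)
  = (33.7/200) / (62/100)
  = 0.1685 / 0.62 = 0.2718
  = 27.18%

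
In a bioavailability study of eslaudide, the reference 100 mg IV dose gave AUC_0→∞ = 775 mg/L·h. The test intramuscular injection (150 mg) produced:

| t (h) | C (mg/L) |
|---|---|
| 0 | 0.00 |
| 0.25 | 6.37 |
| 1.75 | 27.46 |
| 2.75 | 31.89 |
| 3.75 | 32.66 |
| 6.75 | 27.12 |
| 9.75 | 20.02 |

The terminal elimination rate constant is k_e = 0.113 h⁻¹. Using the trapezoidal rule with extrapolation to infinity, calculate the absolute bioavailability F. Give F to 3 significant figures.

F = 0.366

Trapezoidal AUC_0→9.75 (intramuscular injection):
  [0→0.25]: (0.00+6.37)/2 × 0.25 = 0.79625
  [0.25→1.75]: (6.37+27.46)/2 × 1.5 = 25.3725
  [1.75→2.75]: (27.46+31.89)/2 × 1 = 29.675
  [2.75→3.75]: (31.89+32.66)/2 × 1 = 32.275
  [3.75→6.75]: (32.66+27.12)/2 × 3 = 89.67
  [6.75→9.75]: (27.12+20.02)/2 × 3 = 70.71
  Sum = 248.49875 mg/L·h
Tail: C_last/k_e = 20.02/0.113 = 177.168
AUC_0→∞ (intramuscular injection) = 248.49875 + 177.168 = 425.66675 mg/L·h
F = (AUC_ev/D_ev)/(AUC_iv/D_iv) = (425.66675/150)/(775/100) = 2.83778/7.75 = 0.3662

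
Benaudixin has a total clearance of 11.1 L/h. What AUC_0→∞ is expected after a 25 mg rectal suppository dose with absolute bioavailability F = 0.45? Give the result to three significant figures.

AUC = 1.01 mg/L·h

AUC_0→∞ = F × Dose / CL
        = 0.45 × 25 / 11.1 = 1.01351 mg/L·h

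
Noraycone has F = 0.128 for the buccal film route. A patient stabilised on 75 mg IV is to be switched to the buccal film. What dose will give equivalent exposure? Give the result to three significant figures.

D_buccal = 586 mg

For equal systemic exposure: F × D_ev = D_iv
D_ev = D_iv / F = 75 / 0.128 = 585.9375 mg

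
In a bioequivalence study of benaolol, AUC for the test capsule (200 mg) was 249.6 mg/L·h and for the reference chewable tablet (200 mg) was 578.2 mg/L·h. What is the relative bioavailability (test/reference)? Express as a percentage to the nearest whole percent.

F_rel = 43%

F_rel = (AUC_test/D_test) / (AUC_ref/D_ref)
      = (249.6/200) / (578.2/200)
      = 1.248 / 2.891 = 0.4317 = 43.17%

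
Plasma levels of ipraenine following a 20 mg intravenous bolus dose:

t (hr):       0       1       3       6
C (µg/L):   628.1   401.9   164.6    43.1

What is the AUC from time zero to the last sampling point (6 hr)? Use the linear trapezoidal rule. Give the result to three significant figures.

AUC = 1390 µg/L·hr

Trapezoidal AUC_0→6:
  [0→1]: (628.1+401.9)/2 × 1 = 515.0
  [1→3]: (401.9+164.6)/2 × 2 = 566.5
  [3→6]: (164.6+43.1)/2 × 3 = 311.55
  Sum = 1393.05 µg/L·hr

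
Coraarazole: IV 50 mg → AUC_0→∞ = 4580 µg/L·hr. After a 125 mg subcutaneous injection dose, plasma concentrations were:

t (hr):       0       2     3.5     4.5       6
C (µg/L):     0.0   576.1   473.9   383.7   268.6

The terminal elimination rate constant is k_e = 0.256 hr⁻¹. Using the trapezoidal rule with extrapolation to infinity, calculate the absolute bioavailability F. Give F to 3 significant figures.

Trapezoidal AUC_0→6 (subcutaneous injection):
  [0→2]: (0.0+576.1)/2 × 2 = 576.1
  [2→3.5]: (576.1+473.9)/2 × 1.5 = 787.5
  [3.5→4.5]: (473.9+383.7)/2 × 1 = 428.8
  [4.5→6]: (383.7+268.6)/2 × 1.5 = 489.225
  Sum = 2281.625 µg/L·hr
Tail: C_last/k_e = 268.6/0.256 = 1049.219
AUC_0→∞ (subcutaneous injection) = 2281.625 + 1049.219 = 3330.844 µg/L·hr
F = (AUC_ev/D_ev)/(AUC_iv/D_iv) = (3330.844/125)/(4580/50) = 26.646752/91.6 = 0.2909

F = 0.291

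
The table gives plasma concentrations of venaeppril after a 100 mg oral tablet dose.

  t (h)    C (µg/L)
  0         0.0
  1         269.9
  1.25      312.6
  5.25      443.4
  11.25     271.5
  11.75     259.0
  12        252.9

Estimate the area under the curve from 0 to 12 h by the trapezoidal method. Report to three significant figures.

AUC = 4060 µg/L·h

Trapezoidal AUC_0→12:
  [0→1]: (0.0+269.9)/2 × 1 = 134.95
  [1→1.25]: (269.9+312.6)/2 × 0.25 = 72.8125
  [1.25→5.25]: (312.6+443.4)/2 × 4 = 1512.0
  [5.25→11.25]: (443.4+271.5)/2 × 6 = 2144.7
  [11.25→11.75]: (271.5+259.0)/2 × 0.5 = 132.625
  [11.75→12]: (259.0+252.9)/2 × 0.25 = 63.9875
  Sum = 4061.075 µg/L·h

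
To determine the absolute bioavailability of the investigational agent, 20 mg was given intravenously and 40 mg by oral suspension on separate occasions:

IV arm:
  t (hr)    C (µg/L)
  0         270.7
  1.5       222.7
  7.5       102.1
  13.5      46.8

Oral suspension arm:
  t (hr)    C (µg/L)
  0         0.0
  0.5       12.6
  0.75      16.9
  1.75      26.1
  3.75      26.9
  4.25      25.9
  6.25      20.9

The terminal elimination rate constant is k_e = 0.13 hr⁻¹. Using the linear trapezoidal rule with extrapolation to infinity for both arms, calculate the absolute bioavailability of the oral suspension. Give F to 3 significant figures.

Trapezoidal AUC_0→13.5 (IV):
  [0→1.5]: (270.7+222.7)/2 × 1.5 = 370.05
  [1.5→7.5]: (222.7+102.1)/2 × 6 = 974.4
  [7.5→13.5]: (102.1+46.8)/2 × 6 = 446.7
  Sum = 1791.15 µg/L·hr
IV tail: 46.8/0.13 = 360.000; AUC_iv,0→∞ = 1791.15 + 360.000 = 2151.15 µg/L·hr
Trapezoidal AUC_0→6.25 (oral suspension):
  [0→0.5]: (0.0+12.6)/2 × 0.5 = 3.15
  [0.5→0.75]: (12.6+16.9)/2 × 0.25 = 3.6875
  [0.75→1.75]: (16.9+26.1)/2 × 1 = 21.5
  [1.75→3.75]: (26.1+26.9)/2 × 2 = 53.0
  [3.75→4.25]: (26.9+25.9)/2 × 0.5 = 13.2
  [4.25→6.25]: (25.9+20.9)/2 × 2 = 46.8
  Sum = 141.3375 µg/L·hr
oral suspension tail: 20.9/0.13 = 160.769; AUC_ev,0→∞ = 141.3375 + 160.769 = 302.1065 µg/L·hr
F = (AUC_ev/D_ev)/(AUC_iv/D_iv) = (302.1065/40)/(2151.15/20) = 7.5526625/107.5575 = 0.0702

F = 0.0702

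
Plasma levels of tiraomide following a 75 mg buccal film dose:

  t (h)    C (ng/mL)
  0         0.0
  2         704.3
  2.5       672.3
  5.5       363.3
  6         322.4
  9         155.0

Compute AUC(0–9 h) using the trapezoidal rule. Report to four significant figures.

Trapezoidal AUC_0→9:
  [0→2]: (0.0+704.3)/2 × 2 = 704.3
  [2→2.5]: (704.3+672.3)/2 × 0.5 = 344.15
  [2.5→5.5]: (672.3+363.3)/2 × 3 = 1553.4
  [5.5→6]: (363.3+322.4)/2 × 0.5 = 171.425
  [6→9]: (322.4+155.0)/2 × 3 = 716.1
  Sum = 3489.375 ng/mL·h

AUC = 3489 ng/mL·h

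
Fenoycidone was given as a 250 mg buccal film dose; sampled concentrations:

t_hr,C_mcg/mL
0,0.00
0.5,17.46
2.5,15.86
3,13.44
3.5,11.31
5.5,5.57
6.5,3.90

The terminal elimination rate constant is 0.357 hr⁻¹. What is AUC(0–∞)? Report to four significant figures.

AUC = 83.74 mcg/mL·hr

Trapezoidal AUC_0→6.5:
  [0→0.5]: (0.00+17.46)/2 × 0.5 = 4.365
  [0.5→2.5]: (17.46+15.86)/2 × 2 = 33.32
  [2.5→3]: (15.86+13.44)/2 × 0.5 = 7.325
  [3→3.5]: (13.44+11.31)/2 × 0.5 = 6.1875
  [3.5→5.5]: (11.31+5.57)/2 × 2 = 16.88
  [5.5→6.5]: (5.57+3.90)/2 × 1 = 4.735
  Sum = 72.8125 mcg/mL·hr
Extrapolated tail: C_last / k_e = 3.90 / 0.357 = 10.924
AUC_0→∞ = 72.8125 + 10.924 = 83.7365 mcg/mL·hr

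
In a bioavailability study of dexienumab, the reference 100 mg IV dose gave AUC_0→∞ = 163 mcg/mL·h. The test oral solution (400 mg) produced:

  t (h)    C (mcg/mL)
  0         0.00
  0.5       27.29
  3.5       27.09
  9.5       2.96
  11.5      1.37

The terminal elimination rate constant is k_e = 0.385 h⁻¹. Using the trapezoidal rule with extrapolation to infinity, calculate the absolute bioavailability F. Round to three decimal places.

Trapezoidal AUC_0→11.5 (oral solution):
  [0→0.5]: (0.00+27.29)/2 × 0.5 = 6.8225
  [0.5→3.5]: (27.29+27.09)/2 × 3 = 81.57
  [3.5→9.5]: (27.09+2.96)/2 × 6 = 90.15
  [9.5→11.5]: (2.96+1.37)/2 × 2 = 4.33
  Sum = 182.8725 mcg/mL·h
Tail: C_last/k_e = 1.37/0.385 = 3.558
AUC_0→∞ (oral solution) = 182.8725 + 3.558 = 186.4305 mcg/mL·h
F = (AUC_ev/D_ev)/(AUC_iv/D_iv) = (186.4305/400)/(163/100) = 0.46607625/1.63 = 0.2859

F = 0.286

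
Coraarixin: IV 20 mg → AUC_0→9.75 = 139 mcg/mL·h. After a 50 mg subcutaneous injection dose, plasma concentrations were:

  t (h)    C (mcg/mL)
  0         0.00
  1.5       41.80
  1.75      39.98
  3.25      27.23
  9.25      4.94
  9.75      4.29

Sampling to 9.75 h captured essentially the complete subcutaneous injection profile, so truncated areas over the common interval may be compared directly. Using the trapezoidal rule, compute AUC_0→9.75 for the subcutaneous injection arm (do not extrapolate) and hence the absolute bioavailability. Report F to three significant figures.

F = 0.549

Trapezoidal AUC_0→9.75 (subcutaneous injection):
  [0→1.5]: (0.00+41.80)/2 × 1.5 = 31.35
  [1.5→1.75]: (41.80+39.98)/2 × 0.25 = 10.2225
  [1.75→3.25]: (39.98+27.23)/2 × 1.5 = 50.4075
  [3.25→9.25]: (27.23+4.94)/2 × 6 = 96.51
  [9.25→9.75]: (4.94+4.29)/2 × 0.5 = 2.3075
  Sum = 190.7975 mcg/mL·h
F = (AUC_ev/D_ev)/(AUC_iv/D_iv) = (190.7975/50)/(139/20) = 3.81595/6.95 = 0.5491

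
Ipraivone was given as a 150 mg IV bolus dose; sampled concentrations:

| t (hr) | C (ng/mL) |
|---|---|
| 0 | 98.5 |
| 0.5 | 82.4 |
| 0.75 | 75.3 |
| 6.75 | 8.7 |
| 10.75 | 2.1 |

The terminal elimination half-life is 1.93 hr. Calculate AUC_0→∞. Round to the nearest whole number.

AUC = 344 ng/mL·hr

Trapezoidal AUC_0→10.75:
  [0→0.5]: (98.5+82.4)/2 × 0.5 = 45.225
  [0.5→0.75]: (82.4+75.3)/2 × 0.25 = 19.7125
  [0.75→6.75]: (75.3+8.7)/2 × 6 = 252.0
  [6.75→10.75]: (8.7+2.1)/2 × 4 = 21.6
  Sum = 338.5375 ng/mL·hr
k_e = ln2 / t½ = 0.693147 / 1.93 = 0.3591 hr^-1
Extrapolated tail: C_last / k_e = 2.1 / 0.3591 = 5.848
AUC_0→∞ = 338.5375 + 5.848 = 344.3855 ng/mL·hr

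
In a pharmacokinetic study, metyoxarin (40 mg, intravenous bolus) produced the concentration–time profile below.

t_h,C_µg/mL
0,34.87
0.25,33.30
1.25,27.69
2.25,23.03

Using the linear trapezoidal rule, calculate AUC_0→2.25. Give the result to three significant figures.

AUC = 64.4 µg/mL·h

Trapezoidal AUC_0→2.25:
  [0→0.25]: (34.87+33.30)/2 × 0.25 = 8.52125
  [0.25→1.25]: (33.30+27.69)/2 × 1 = 30.495
  [1.25→2.25]: (27.69+23.03)/2 × 1 = 25.36
  Sum = 64.37625 µg/mL·h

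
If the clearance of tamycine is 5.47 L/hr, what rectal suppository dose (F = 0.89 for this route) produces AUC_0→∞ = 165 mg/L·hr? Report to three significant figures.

Dose = 1010 mg

Dose = CL × AUC_0→∞ / F
     = 5.47 × 165 / 0.89 = 1014.1 mg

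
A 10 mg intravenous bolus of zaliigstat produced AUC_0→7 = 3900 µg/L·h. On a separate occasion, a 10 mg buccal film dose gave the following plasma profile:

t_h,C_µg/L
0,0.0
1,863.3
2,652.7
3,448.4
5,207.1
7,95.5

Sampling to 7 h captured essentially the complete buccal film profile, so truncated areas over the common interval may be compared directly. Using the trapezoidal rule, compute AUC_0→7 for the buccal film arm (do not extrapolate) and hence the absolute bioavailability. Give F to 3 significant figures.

F = 0.692

Trapezoidal AUC_0→7 (buccal film):
  [0→1]: (0.0+863.3)/2 × 1 = 431.65
  [1→2]: (863.3+652.7)/2 × 1 = 758.0
  [2→3]: (652.7+448.4)/2 × 1 = 550.55
  [3→5]: (448.4+207.1)/2 × 2 = 655.5
  [5→7]: (207.1+95.5)/2 × 2 = 302.6
  Sum = 2698.3 µg/L·h
F = (AUC_ev/D_ev)/(AUC_iv/D_iv) = (2698.3/10)/(3900/10) = 269.83/390 = 0.6919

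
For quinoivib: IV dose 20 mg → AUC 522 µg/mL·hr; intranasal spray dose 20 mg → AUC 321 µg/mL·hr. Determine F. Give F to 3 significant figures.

F = 0.615

F = (AUC_ev / D_ev) / (AUC_iv / D_iv)
  = (321/20) / (522/20)
  = 16.05 / 26.1 = 0.6149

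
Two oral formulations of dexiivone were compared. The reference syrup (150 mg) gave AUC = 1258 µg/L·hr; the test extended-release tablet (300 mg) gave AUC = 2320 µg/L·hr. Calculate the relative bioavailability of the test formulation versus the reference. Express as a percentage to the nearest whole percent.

F_rel = (AUC_test/D_test) / (AUC_ref/D_ref)
      = (2320/300) / (1258/150)
      = 7.73333 / 8.38667 = 0.9221 = 92.21%

F_rel = 92%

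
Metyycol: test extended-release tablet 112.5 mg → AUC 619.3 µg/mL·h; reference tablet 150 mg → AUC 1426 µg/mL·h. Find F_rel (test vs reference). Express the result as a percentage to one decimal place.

F_rel = 57.9%

F_rel = (AUC_test/D_test) / (AUC_ref/D_ref)
      = (619.3/112.5) / (1426/150)
      = 5.50489 / 9.50667 = 0.5791 = 57.91%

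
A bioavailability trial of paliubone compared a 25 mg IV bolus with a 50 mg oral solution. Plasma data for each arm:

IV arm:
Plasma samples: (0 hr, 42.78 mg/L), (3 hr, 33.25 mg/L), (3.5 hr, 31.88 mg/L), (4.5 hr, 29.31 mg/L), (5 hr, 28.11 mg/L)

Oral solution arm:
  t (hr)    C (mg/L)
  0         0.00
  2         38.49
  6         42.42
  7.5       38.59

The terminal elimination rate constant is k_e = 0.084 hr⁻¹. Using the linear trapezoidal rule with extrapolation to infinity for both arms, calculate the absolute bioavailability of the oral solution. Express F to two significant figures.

Trapezoidal AUC_0→5 (IV):
  [0→3]: (42.78+33.25)/2 × 3 = 114.045
  [3→3.5]: (33.25+31.88)/2 × 0.5 = 16.2825
  [3.5→4.5]: (31.88+29.31)/2 × 1 = 30.595
  [4.5→5]: (29.31+28.11)/2 × 0.5 = 14.355
  Sum = 175.2775 mg/L·hr
IV tail: 28.11/0.084 = 334.643; AUC_iv,0→∞ = 175.2775 + 334.643 = 509.9205 mg/L·hr
Trapezoidal AUC_0→7.5 (oral solution):
  [0→2]: (0.00+38.49)/2 × 2 = 38.49
  [2→6]: (38.49+42.42)/2 × 4 = 161.82
  [6→7.5]: (42.42+38.59)/2 × 1.5 = 60.7575
  Sum = 261.0675 mg/L·hr
oral solution tail: 38.59/0.084 = 459.405; AUC_ev,0→∞ = 261.0675 + 459.405 = 720.4725 mg/L·hr
F = (AUC_ev/D_ev)/(AUC_iv/D_iv) = (720.4725/50)/(509.9205/25) = 14.40945/20.39682 = 0.7065

F = 0.71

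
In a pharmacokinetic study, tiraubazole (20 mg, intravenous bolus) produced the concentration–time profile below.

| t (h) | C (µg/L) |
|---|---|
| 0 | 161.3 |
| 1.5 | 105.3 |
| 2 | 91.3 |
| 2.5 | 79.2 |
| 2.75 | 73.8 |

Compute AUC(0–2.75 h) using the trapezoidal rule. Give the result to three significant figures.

Trapezoidal AUC_0→2.75:
  [0→1.5]: (161.3+105.3)/2 × 1.5 = 199.95
  [1.5→2]: (105.3+91.3)/2 × 0.5 = 49.15
  [2→2.5]: (91.3+79.2)/2 × 0.5 = 42.625
  [2.5→2.75]: (79.2+73.8)/2 × 0.25 = 19.125
  Sum = 310.85 µg/L·h

AUC = 311 µg/L·h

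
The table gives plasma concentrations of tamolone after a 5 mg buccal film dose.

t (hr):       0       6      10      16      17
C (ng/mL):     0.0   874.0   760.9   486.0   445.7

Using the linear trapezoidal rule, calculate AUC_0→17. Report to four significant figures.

AUC = 10100 ng/mL·hr

Trapezoidal AUC_0→17:
  [0→6]: (0.0+874.0)/2 × 6 = 2622.0
  [6→10]: (874.0+760.9)/2 × 4 = 3269.8
  [10→16]: (760.9+486.0)/2 × 6 = 3740.7
  [16→17]: (486.0+445.7)/2 × 1 = 465.85
  Sum = 10098.35 ng/mL·hr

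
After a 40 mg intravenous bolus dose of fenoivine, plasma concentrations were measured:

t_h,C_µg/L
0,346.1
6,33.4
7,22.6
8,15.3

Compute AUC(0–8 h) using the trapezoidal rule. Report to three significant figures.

AUC = 1190 µg/L·h

Trapezoidal AUC_0→8:
  [0→6]: (346.1+33.4)/2 × 6 = 1138.5
  [6→7]: (33.4+22.6)/2 × 1 = 28.0
  [7→8]: (22.6+15.3)/2 × 1 = 18.95
  Sum = 1185.45 µg/L·h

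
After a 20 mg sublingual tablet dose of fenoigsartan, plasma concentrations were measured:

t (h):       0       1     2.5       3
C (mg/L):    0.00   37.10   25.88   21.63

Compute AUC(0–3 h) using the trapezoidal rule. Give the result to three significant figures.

Trapezoidal AUC_0→3:
  [0→1]: (0.00+37.10)/2 × 1 = 18.55
  [1→2.5]: (37.10+25.88)/2 × 1.5 = 47.235
  [2.5→3]: (25.88+21.63)/2 × 0.5 = 11.8775
  Sum = 77.6625 mg/L·h

AUC = 77.7 mg/L·h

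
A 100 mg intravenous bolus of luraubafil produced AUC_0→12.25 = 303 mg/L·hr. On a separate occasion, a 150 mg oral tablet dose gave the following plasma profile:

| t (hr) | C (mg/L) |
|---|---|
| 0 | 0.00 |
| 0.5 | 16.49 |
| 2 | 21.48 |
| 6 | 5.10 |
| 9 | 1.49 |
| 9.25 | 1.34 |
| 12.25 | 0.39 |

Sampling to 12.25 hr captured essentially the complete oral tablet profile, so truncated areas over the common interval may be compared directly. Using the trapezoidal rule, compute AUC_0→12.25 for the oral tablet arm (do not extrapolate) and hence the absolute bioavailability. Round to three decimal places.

F = 0.217

Trapezoidal AUC_0→12.25 (oral tablet):
  [0→0.5]: (0.00+16.49)/2 × 0.5 = 4.1225
  [0.5→2]: (16.49+21.48)/2 × 1.5 = 28.4775
  [2→6]: (21.48+5.10)/2 × 4 = 53.16
  [6→9]: (5.10+1.49)/2 × 3 = 9.885
  [9→9.25]: (1.49+1.34)/2 × 0.25 = 0.35375
  [9.25→12.25]: (1.34+0.39)/2 × 3 = 2.595
  Sum = 98.59375 mg/L·hr
F = (AUC_ev/D_ev)/(AUC_iv/D_iv) = (98.59375/150)/(303/100) = 0.657292/3.03 = 0.2169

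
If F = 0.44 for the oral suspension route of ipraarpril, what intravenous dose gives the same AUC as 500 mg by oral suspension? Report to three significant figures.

D_iv = 220 mg

Systemic exposure from an extravascular dose = F × D_ev, so the equivalent IV dose is F × D_ev.
D_iv = F × D_ev = 0.44 × 500 = 220 mg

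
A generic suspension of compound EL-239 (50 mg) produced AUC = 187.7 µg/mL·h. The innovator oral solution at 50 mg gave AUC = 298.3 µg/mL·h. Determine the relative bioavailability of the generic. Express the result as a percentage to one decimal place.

F_rel = (AUC_test/D_test) / (AUC_ref/D_ref)
      = (187.7/50) / (298.3/50)
      = 3.754 / 5.966 = 0.6292 = 62.92%

F_rel = 62.9%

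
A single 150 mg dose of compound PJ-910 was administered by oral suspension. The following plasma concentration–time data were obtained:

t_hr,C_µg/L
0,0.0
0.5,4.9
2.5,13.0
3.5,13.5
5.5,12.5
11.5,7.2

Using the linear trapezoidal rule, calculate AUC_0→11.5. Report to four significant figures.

Trapezoidal AUC_0→11.5:
  [0→0.5]: (0.0+4.9)/2 × 0.5 = 1.225
  [0.5→2.5]: (4.9+13.0)/2 × 2 = 17.9
  [2.5→3.5]: (13.0+13.5)/2 × 1 = 13.25
  [3.5→5.5]: (13.5+12.5)/2 × 2 = 26.0
  [5.5→11.5]: (12.5+7.2)/2 × 6 = 59.1
  Sum = 117.475 µg/L·hr

AUC = 117.5 µg/L·hr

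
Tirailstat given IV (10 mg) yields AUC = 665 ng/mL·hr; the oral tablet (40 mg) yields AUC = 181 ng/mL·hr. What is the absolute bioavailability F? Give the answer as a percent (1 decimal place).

F = 6.8%

F = (AUC_ev / D_ev) / (AUC_iv / D_iv)
  = (181/40) / (665/10)
  = 4.525 / 66.5 = 0.0680
  = 6.80%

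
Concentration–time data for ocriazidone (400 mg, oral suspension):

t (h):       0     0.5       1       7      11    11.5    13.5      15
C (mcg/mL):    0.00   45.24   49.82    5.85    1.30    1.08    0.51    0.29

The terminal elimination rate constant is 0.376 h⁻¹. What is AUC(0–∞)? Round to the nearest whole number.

AUC = 220 mcg/mL·h

Trapezoidal AUC_0→15:
  [0→0.5]: (0.00+45.24)/2 × 0.5 = 11.31
  [0.5→1]: (45.24+49.82)/2 × 0.5 = 23.765
  [1→7]: (49.82+5.85)/2 × 6 = 167.01
  [7→11]: (5.85+1.30)/2 × 4 = 14.3
  [11→11.5]: (1.30+1.08)/2 × 0.5 = 0.595
  [11.5→13.5]: (1.08+0.51)/2 × 2 = 1.59
  [13.5→15]: (0.51+0.29)/2 × 1.5 = 0.6
  Sum = 219.17 mcg/mL·h
Extrapolated tail: C_last / k_e = 0.29 / 0.376 = 0.771
AUC_0→∞ = 219.17 + 0.771 = 219.941 mcg/mL·h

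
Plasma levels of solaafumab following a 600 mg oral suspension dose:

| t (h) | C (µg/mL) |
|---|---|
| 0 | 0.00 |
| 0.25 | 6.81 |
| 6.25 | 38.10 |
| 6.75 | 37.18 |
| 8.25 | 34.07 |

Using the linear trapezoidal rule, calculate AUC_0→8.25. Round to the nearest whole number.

AUC = 208 µg/mL·h

Trapezoidal AUC_0→8.25:
  [0→0.25]: (0.00+6.81)/2 × 0.25 = 0.85125
  [0.25→6.25]: (6.81+38.10)/2 × 6 = 134.73
  [6.25→6.75]: (38.10+37.18)/2 × 0.5 = 18.82
  [6.75→8.25]: (37.18+34.07)/2 × 1.5 = 53.4375
  Sum = 207.83875 µg/mL·h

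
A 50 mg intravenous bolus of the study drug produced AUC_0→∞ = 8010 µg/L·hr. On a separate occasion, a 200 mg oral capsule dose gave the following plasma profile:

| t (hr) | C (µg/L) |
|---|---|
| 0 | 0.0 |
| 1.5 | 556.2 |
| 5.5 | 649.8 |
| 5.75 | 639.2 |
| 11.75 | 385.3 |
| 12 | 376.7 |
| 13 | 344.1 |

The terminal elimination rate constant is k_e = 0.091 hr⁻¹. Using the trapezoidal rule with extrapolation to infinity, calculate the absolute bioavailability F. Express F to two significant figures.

Trapezoidal AUC_0→13 (oral capsule):
  [0→1.5]: (0.0+556.2)/2 × 1.5 = 417.15
  [1.5→5.5]: (556.2+649.8)/2 × 4 = 2412.0
  [5.5→5.75]: (649.8+639.2)/2 × 0.25 = 161.125
  [5.75→11.75]: (639.2+385.3)/2 × 6 = 3073.5
  [11.75→12]: (385.3+376.7)/2 × 0.25 = 95.25
  [12→13]: (376.7+344.1)/2 × 1 = 360.4
  Sum = 6519.425 µg/L·hr
Tail: C_last/k_e = 344.1/0.091 = 3781.319
AUC_0→∞ (oral capsule) = 6519.425 + 3781.319 = 10300.744 µg/L·hr
F = (AUC_ev/D_ev)/(AUC_iv/D_iv) = (10300.744/200)/(8010/50) = 51.50372/160.2 = 0.3215

F = 0.32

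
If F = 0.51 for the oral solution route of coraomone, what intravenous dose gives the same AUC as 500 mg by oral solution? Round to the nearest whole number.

Systemic exposure from an extravascular dose = F × D_ev, so the equivalent IV dose is F × D_ev.
D_iv = F × D_ev = 0.51 × 500 = 255 mg

D_iv = 255 mg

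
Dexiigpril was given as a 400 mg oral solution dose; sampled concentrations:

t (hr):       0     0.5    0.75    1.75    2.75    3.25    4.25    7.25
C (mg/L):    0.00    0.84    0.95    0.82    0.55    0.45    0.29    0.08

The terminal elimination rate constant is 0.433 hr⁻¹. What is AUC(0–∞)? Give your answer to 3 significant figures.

Trapezoidal AUC_0→7.25:
  [0→0.5]: (0.00+0.84)/2 × 0.5 = 0.21
  [0.5→0.75]: (0.84+0.95)/2 × 0.25 = 0.22375
  [0.75→1.75]: (0.95+0.82)/2 × 1 = 0.885
  [1.75→2.75]: (0.82+0.55)/2 × 1 = 0.685
  [2.75→3.25]: (0.55+0.45)/2 × 0.5 = 0.25
  [3.25→4.25]: (0.45+0.29)/2 × 1 = 0.37
  [4.25→7.25]: (0.29+0.08)/2 × 3 = 0.555
  Sum = 3.17875 mg/L·hr
Extrapolated tail: C_last / k_e = 0.08 / 0.433 = 0.185
AUC_0→∞ = 3.17875 + 0.185 = 3.36375 mg/L·hr

AUC = 3.36 mg/L·hr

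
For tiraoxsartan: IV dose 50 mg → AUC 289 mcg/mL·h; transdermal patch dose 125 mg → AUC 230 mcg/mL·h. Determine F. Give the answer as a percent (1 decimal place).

F = 31.8%

F = (AUC_ev / D_ev) / (AUC_iv / D_iv)
  = (230/125) / (289/50)
  = 1.84 / 5.78 = 0.3183
  = 31.83%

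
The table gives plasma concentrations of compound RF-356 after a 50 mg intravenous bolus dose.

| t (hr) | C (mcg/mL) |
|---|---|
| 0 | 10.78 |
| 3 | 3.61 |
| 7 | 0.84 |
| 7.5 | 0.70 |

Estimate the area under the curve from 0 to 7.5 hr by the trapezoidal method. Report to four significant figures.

Trapezoidal AUC_0→7.5:
  [0→3]: (10.78+3.61)/2 × 3 = 21.585
  [3→7]: (3.61+0.84)/2 × 4 = 8.9
  [7→7.5]: (0.84+0.70)/2 × 0.5 = 0.385
  Sum = 30.87 mcg/mL·hr

AUC = 30.87 mcg/mL·hr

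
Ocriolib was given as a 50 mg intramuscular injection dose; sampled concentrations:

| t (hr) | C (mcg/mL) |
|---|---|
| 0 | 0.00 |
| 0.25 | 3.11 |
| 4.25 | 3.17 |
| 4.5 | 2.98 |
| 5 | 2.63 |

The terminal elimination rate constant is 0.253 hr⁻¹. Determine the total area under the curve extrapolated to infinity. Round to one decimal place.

AUC = 25.5 mcg/mL·hr

Trapezoidal AUC_0→5:
  [0→0.25]: (0.00+3.11)/2 × 0.25 = 0.38875
  [0.25→4.25]: (3.11+3.17)/2 × 4 = 12.56
  [4.25→4.5]: (3.17+2.98)/2 × 0.25 = 0.76875
  [4.5→5]: (2.98+2.63)/2 × 0.5 = 1.4025
  Sum = 15.12 mcg/mL·hr
Extrapolated tail: C_last / k_e = 2.63 / 0.253 = 10.395
AUC_0→∞ = 15.12 + 10.395 = 25.515 mcg/mL·hr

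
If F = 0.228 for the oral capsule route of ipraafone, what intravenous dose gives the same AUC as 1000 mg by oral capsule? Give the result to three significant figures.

D_iv = 228 mg

Systemic exposure from an extravascular dose = F × D_ev, so the equivalent IV dose is F × D_ev.
D_iv = F × D_ev = 0.228 × 1000 = 228 mg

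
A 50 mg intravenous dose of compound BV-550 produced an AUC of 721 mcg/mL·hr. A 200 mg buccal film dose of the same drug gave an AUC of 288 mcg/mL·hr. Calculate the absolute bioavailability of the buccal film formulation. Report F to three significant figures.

F = (AUC_ev / D_ev) / (AUC_iv / D_iv)
  = (288/200) / (721/50)
  = 1.44 / 14.42 = 0.0999

F = 0.0999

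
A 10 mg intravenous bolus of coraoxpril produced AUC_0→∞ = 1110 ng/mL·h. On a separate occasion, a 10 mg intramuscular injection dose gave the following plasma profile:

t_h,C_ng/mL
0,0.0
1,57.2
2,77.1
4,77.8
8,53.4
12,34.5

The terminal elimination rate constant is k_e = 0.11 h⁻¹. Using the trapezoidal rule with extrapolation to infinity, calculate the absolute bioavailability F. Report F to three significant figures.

Trapezoidal AUC_0→12 (intramuscular injection):
  [0→1]: (0.0+57.2)/2 × 1 = 28.6
  [1→2]: (57.2+77.1)/2 × 1 = 67.15
  [2→4]: (77.1+77.8)/2 × 2 = 154.9
  [4→8]: (77.8+53.4)/2 × 4 = 262.4
  [8→12]: (53.4+34.5)/2 × 4 = 175.8
  Sum = 688.85 ng/mL·h
Tail: C_last/k_e = 34.5/0.11 = 313.636
AUC_0→∞ (intramuscular injection) = 688.85 + 313.636 = 1002.486 ng/mL·h
F = (AUC_ev/D_ev)/(AUC_iv/D_iv) = (1002.486/10)/(1110/10) = 100.2486/111 = 0.9031

F = 0.903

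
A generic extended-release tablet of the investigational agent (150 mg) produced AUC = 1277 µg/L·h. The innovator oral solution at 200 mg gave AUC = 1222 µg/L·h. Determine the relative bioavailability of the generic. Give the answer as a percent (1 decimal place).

F_rel = (AUC_test/D_test) / (AUC_ref/D_ref)
      = (1277/150) / (1222/200)
      = 8.51333 / 6.11 = 1.3933 = 139.33%

F_rel = 139.3%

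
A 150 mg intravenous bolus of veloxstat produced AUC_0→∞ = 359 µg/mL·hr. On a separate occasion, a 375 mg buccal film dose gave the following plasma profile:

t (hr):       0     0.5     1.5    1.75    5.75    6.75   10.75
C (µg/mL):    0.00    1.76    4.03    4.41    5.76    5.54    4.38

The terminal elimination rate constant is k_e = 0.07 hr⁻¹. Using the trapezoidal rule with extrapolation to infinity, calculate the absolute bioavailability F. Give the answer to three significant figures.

Trapezoidal AUC_0→10.75 (buccal film):
  [0→0.5]: (0.00+1.76)/2 × 0.5 = 0.44
  [0.5→1.5]: (1.76+4.03)/2 × 1 = 2.895
  [1.5→1.75]: (4.03+4.41)/2 × 0.25 = 1.055
  [1.75→5.75]: (4.41+5.76)/2 × 4 = 20.34
  [5.75→6.75]: (5.76+5.54)/2 × 1 = 5.65
  [6.75→10.75]: (5.54+4.38)/2 × 4 = 19.84
  Sum = 50.22 µg/mL·hr
Tail: C_last/k_e = 4.38/0.07 = 62.571
AUC_0→∞ (buccal film) = 50.22 + 62.571 = 112.791 µg/mL·hr
F = (AUC_ev/D_ev)/(AUC_iv/D_iv) = (112.791/375)/(359/150) = 0.300776/2.39333 = 0.1257

F = 0.126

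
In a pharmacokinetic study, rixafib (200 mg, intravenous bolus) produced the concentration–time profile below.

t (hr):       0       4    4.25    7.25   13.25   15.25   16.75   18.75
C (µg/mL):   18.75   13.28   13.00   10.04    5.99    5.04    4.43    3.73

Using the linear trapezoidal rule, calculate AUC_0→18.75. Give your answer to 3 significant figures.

Trapezoidal AUC_0→18.75:
  [0→4]: (18.75+13.28)/2 × 4 = 64.06
  [4→4.25]: (13.28+13.00)/2 × 0.25 = 3.285
  [4.25→7.25]: (13.00+10.04)/2 × 3 = 34.56
  [7.25→13.25]: (10.04+5.99)/2 × 6 = 48.09
  [13.25→15.25]: (5.99+5.04)/2 × 2 = 11.03
  [15.25→16.75]: (5.04+4.43)/2 × 1.5 = 7.1025
  [16.75→18.75]: (4.43+3.73)/2 × 2 = 8.16
  Sum = 176.2875 µg/mL·hr

AUC = 176 µg/mL·hr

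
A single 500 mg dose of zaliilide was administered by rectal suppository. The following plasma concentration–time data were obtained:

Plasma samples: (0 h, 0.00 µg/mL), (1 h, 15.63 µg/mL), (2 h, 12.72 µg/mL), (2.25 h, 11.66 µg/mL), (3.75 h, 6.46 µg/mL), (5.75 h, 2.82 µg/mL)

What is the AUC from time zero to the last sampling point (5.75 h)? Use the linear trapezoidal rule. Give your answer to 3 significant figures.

Trapezoidal AUC_0→5.75:
  [0→1]: (0.00+15.63)/2 × 1 = 7.815
  [1→2]: (15.63+12.72)/2 × 1 = 14.175
  [2→2.25]: (12.72+11.66)/2 × 0.25 = 3.0475
  [2.25→3.75]: (11.66+6.46)/2 × 1.5 = 13.59
  [3.75→5.75]: (6.46+2.82)/2 × 2 = 9.28
  Sum = 47.9075 µg/mL·h

AUC = 47.9 µg/mL·h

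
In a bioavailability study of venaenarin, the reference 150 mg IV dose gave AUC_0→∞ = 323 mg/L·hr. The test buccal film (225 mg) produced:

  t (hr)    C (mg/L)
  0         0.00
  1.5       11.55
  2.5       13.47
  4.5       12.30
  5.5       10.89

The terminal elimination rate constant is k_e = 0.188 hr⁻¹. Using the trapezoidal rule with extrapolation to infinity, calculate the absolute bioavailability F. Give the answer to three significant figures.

Trapezoidal AUC_0→5.5 (buccal film):
  [0→1.5]: (0.00+11.55)/2 × 1.5 = 8.6625
  [1.5→2.5]: (11.55+13.47)/2 × 1 = 12.51
  [2.5→4.5]: (13.47+12.30)/2 × 2 = 25.77
  [4.5→5.5]: (12.30+10.89)/2 × 1 = 11.595
  Sum = 58.5375 mg/L·hr
Tail: C_last/k_e = 10.89/0.188 = 57.926
AUC_0→∞ (buccal film) = 58.5375 + 57.926 = 116.4635 mg/L·hr
F = (AUC_ev/D_ev)/(AUC_iv/D_iv) = (116.4635/225)/(323/150) = 0.517616/2.15333 = 0.2404

F = 0.240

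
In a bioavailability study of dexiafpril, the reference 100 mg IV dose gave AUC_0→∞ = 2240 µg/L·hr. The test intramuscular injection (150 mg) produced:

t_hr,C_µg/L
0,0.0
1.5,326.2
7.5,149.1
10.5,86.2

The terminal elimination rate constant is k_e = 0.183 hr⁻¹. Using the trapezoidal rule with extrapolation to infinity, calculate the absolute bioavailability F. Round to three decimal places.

Trapezoidal AUC_0→10.5 (intramuscular injection):
  [0→1.5]: (0.0+326.2)/2 × 1.5 = 244.65
  [1.5→7.5]: (326.2+149.1)/2 × 6 = 1425.9
  [7.5→10.5]: (149.1+86.2)/2 × 3 = 352.95
  Sum = 2023.5 µg/L·hr
Tail: C_last/k_e = 86.2/0.183 = 471.038
AUC_0→∞ (intramuscular injection) = 2023.5 + 471.038 = 2494.538 µg/L·hr
F = (AUC_ev/D_ev)/(AUC_iv/D_iv) = (2494.538/150)/(2240/100) = 16.6303/22.4 = 0.7424

F = 0.742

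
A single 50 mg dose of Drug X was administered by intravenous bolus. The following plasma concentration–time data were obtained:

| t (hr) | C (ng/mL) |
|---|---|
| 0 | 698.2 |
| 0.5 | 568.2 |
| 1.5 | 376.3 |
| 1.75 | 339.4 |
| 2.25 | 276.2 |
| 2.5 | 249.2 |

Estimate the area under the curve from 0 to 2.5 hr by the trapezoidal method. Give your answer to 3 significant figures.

Trapezoidal AUC_0→2.5:
  [0→0.5]: (698.2+568.2)/2 × 0.5 = 316.6
  [0.5→1.5]: (568.2+376.3)/2 × 1 = 472.25
  [1.5→1.75]: (376.3+339.4)/2 × 0.25 = 89.4625
  [1.75→2.25]: (339.4+276.2)/2 × 0.5 = 153.9
  [2.25→2.5]: (276.2+249.2)/2 × 0.25 = 65.675
  Sum = 1097.8875 ng/mL·hr

AUC = 1100 ng/mL·hr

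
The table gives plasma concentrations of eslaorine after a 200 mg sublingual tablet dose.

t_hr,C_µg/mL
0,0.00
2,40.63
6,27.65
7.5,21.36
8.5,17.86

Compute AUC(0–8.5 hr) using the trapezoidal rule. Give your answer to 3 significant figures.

AUC = 234 µg/mL·hr

Trapezoidal AUC_0→8.5:
  [0→2]: (0.00+40.63)/2 × 2 = 40.63
  [2→6]: (40.63+27.65)/2 × 4 = 136.56
  [6→7.5]: (27.65+21.36)/2 × 1.5 = 36.7575
  [7.5→8.5]: (21.36+17.86)/2 × 1 = 19.61
  Sum = 233.5575 µg/mL·hr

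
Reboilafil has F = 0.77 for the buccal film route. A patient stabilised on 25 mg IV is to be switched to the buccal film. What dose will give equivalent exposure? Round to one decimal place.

For equal systemic exposure: F × D_ev = D_iv
D_ev = D_iv / F = 25 / 0.77 = 32.4675 mg

D_buccal = 32.5 mg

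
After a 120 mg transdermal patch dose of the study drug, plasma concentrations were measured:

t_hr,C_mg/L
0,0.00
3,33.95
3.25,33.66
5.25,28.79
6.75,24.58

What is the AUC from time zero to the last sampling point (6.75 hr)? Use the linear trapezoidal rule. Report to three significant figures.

Trapezoidal AUC_0→6.75:
  [0→3]: (0.00+33.95)/2 × 3 = 50.925
  [3→3.25]: (33.95+33.66)/2 × 0.25 = 8.45125
  [3.25→5.25]: (33.66+28.79)/2 × 2 = 62.45
  [5.25→6.75]: (28.79+24.58)/2 × 1.5 = 40.0275
  Sum = 161.85375 mg/L·hr

AUC = 162 mg/L·hr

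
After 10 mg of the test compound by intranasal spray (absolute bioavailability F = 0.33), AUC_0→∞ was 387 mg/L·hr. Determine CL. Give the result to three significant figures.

CL = F × Dose / AUC_0→∞
   = 0.33 × 10 / 387 = 0.00852713 L/hr

CL = 0.00853 L/hr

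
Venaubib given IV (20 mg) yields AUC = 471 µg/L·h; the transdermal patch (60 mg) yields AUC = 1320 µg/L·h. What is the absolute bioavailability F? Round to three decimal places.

F = (AUC_ev / D_ev) / (AUC_iv / D_iv)
  = (1320/60) / (471/20)
  = 22 / 23.55 = 0.9342

F = 0.934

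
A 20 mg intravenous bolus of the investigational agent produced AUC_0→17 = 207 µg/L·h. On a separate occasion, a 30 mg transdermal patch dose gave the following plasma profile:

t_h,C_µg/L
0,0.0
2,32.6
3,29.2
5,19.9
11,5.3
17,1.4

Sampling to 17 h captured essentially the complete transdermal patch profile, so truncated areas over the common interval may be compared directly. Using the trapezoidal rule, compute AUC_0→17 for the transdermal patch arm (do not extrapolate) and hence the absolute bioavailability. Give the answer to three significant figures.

F = 0.671

Trapezoidal AUC_0→17 (transdermal patch):
  [0→2]: (0.0+32.6)/2 × 2 = 32.6
  [2→3]: (32.6+29.2)/2 × 1 = 30.9
  [3→5]: (29.2+19.9)/2 × 2 = 49.1
  [5→11]: (19.9+5.3)/2 × 6 = 75.6
  [11→17]: (5.3+1.4)/2 × 6 = 20.1
  Sum = 208.3 µg/L·h
F = (AUC_ev/D_ev)/(AUC_iv/D_iv) = (208.3/30)/(207/20) = 6.94333/10.35 = 0.6709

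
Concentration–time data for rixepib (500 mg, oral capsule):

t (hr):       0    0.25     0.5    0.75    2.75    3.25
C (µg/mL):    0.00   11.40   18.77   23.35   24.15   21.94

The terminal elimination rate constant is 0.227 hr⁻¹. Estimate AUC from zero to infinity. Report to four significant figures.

Trapezoidal AUC_0→3.25:
  [0→0.25]: (0.00+11.40)/2 × 0.25 = 1.425
  [0.25→0.5]: (11.40+18.77)/2 × 0.25 = 3.77125
  [0.5→0.75]: (18.77+23.35)/2 × 0.25 = 5.265
  [0.75→2.75]: (23.35+24.15)/2 × 2 = 47.5
  [2.75→3.25]: (24.15+21.94)/2 × 0.5 = 11.5225
  Sum = 69.48375 µg/mL·hr
Extrapolated tail: C_last / k_e = 21.94 / 0.227 = 96.652
AUC_0→∞ = 69.48375 + 96.652 = 166.13575 µg/mL·hr

AUC = 166.1 µg/mL·hr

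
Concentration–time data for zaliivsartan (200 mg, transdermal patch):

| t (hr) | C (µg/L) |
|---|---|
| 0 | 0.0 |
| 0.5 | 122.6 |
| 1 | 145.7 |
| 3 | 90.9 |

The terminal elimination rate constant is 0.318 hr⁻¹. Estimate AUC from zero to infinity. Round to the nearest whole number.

Trapezoidal AUC_0→3:
  [0→0.5]: (0.0+122.6)/2 × 0.5 = 30.65
  [0.5→1]: (122.6+145.7)/2 × 0.5 = 67.075
  [1→3]: (145.7+90.9)/2 × 2 = 236.6
  Sum = 334.325 µg/L·hr
Extrapolated tail: C_last / k_e = 90.9 / 0.318 = 285.849
AUC_0→∞ = 334.325 + 285.849 = 620.174 µg/L·hr

AUC = 620 µg/L·hr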